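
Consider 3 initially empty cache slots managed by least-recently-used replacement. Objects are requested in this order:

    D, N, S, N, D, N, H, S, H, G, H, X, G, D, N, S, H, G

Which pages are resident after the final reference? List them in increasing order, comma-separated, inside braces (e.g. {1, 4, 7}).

{G, H, S}

D: miss, frames (D)
N: miss, frames (D N)
S: miss, frames (D N S)
N: hit
D: hit
N: hit
H: miss, evict S, frames (D N H)
S: miss, evict D, frames (N H S)
H: hit
G: miss, evict N, frames (S H G)
H: hit
X: miss, evict S, frames (G H X)
G: hit
D: miss, evict H, frames (X G D)
N: miss, evict X, frames (G D N)
S: miss, evict G, frames (D N S)
H: miss, evict D, frames (N S H)
G: miss, evict N, frames (S H G)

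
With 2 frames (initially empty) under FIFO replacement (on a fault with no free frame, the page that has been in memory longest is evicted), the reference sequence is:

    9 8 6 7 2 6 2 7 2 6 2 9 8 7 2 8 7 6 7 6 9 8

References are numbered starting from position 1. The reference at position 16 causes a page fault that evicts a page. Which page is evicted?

7

pos 1: 9 -> fault, frames [9]
pos 2: 8 -> fault, frames [9, 8]
pos 3: 6 -> fault, evict 9, frames [8, 6]
pos 4: 7 -> fault, evict 8, frames [6, 7]
pos 5: 2 -> fault, evict 6, frames [7, 2]
pos 6: 6 -> fault, evict 7, frames [2, 6]
pos 7: 2 -> hit
pos 8: 7 -> fault, evict 2, frames [6, 7]
pos 9: 2 -> fault, evict 6, frames [7, 2]
pos 10: 6 -> fault, evict 7, frames [2, 6]
pos 11: 2 -> hit
pos 12: 9 -> fault, evict 2, frames [6, 9]
pos 13: 8 -> fault, evict 6, frames [9, 8]
pos 14: 7 -> fault, evict 9, frames [8, 7]
pos 15: 2 -> fault, evict 8, frames [7, 2]
pos 16: 8 -> fault, evict 7, frames [2, 8]
At position 16, page 7 is evicted.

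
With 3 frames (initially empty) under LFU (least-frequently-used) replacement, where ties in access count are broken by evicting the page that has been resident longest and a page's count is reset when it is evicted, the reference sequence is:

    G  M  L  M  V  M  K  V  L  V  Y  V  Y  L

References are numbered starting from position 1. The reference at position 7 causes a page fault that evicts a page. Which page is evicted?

pos 1: G -> miss, frames {G}
pos 2: M -> miss, frames {G,M}
pos 3: L -> miss, frames {G,M,L}
pos 4: M -> hit
pos 5: V -> miss, evict G, frames {M,L,V}
pos 6: M -> hit
pos 7: K -> miss, evict L, frames {M,V,K}
At position 7, page L is evicted.

L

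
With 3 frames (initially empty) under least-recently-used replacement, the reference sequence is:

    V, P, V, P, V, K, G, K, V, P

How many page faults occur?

5

V -> miss, frames (V)
P -> miss, frames (V P)
V -> hit
P -> hit
V -> hit
K -> miss, frames (P V K)
G -> miss, evict P, frames (V K G)
K -> hit
V -> hit
P -> miss, evict G, frames (K V P)
Page faults: 5.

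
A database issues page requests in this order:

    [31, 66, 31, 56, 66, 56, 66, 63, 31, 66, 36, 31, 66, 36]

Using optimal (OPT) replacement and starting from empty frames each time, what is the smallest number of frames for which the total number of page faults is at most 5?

3

f=1: 14 faults
f=2: 7 faults
f=3: 5 faults
f=4: 5 faults
f=5: 5 faults
Smallest f with faults ≤ 5 is 3.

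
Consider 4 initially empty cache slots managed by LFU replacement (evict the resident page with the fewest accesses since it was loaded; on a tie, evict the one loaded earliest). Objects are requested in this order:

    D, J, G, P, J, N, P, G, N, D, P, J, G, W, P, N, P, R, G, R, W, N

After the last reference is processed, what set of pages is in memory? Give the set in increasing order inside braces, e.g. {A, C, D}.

{G, N, P, W}

D → miss, frames [D]
J → miss, frames [D, J]
G → miss, frames [D, J, G]
P → miss, frames [D, J, G, P]
J → hit
N → miss, evict D, frames [J, G, P, N]
P → hit
G → hit
N → hit
D → miss, evict J, frames [G, P, N, D]
P → hit
J → miss, evict D, frames [G, P, N, J]
G → hit
W → miss, evict J, frames [G, P, N, W]
P → hit
N → hit
P → hit
R → miss, evict W, frames [G, P, N, R]
G → hit
R → hit
W → miss, evict R, frames [G, P, N, W]
N → hit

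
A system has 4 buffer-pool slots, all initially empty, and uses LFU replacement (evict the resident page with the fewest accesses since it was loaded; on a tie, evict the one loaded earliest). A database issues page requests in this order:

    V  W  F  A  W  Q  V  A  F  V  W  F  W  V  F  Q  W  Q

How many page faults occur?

8

V → fault, frames {V}
W → fault, frames {V,W}
F → fault, frames {V,W,F}
A → fault, frames {V,W,F,A}
W → hit
Q → fault, evict V, frames {W,F,A,Q}
V → fault, evict F, frames {W,A,Q,V}
A → hit
F → fault, evict Q, frames {W,A,V,F}
V → hit
W → hit
F → hit
W → hit
V → hit
F → hit
Q → fault, evict A, frames {W,V,F,Q}
W → hit
Q → hit
Page faults: 8.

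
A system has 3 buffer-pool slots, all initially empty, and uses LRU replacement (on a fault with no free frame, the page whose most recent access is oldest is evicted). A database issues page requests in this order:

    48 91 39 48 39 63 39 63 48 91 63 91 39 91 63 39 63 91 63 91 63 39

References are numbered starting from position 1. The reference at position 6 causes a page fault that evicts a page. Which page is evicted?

91

pos 1: 48 → miss, frames {48}
pos 2: 91 → miss, frames {48,91}
pos 3: 39 → miss, frames {48,91,39}
pos 4: 48 → hit
pos 5: 39 → hit
pos 6: 63 → miss, evict 91, frames {48,39,63}
At position 6, page 91 is evicted.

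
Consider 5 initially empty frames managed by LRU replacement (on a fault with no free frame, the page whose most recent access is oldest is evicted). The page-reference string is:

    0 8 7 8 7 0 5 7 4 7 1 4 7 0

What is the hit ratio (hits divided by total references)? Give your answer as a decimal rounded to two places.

0 -> fault, frames {0}
8 -> fault, frames {0,8}
7 -> fault, frames {0,8,7}
8 -> hit
7 -> hit
0 -> hit
5 -> fault, frames {8,7,0,5}
7 -> hit
4 -> fault, frames {8,0,5,7,4}
7 -> hit
1 -> fault, evict 8, frames {0,5,4,7,1}
4 -> hit
7 -> hit
0 -> hit
Hits: 8 of 14 references → 8/14 = 0.5714.

0.57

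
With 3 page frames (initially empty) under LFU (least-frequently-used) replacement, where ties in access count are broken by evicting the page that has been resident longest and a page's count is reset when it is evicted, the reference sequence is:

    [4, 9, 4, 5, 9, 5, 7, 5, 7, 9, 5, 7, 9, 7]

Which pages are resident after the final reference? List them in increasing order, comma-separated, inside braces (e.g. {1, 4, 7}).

{5, 7, 9}

4 → fault, frames (4)
9 → fault, frames (4 9)
4 → hit
5 → fault, frames (4 9 5)
9 → hit
5 → hit
7 → fault, evict 4, frames (9 5 7)
5 → hit
7 → hit
9 → hit
5 → hit
7 → hit
9 → hit
7 → hit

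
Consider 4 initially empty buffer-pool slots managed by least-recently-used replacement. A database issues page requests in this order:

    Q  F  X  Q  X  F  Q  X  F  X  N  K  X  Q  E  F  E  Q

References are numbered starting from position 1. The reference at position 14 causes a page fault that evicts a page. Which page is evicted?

F

pos 1: Q: miss, frames {Q}
pos 2: F: miss, frames {Q,F}
pos 3: X: miss, frames {Q,F,X}
pos 4: Q: hit
pos 5: X: hit
pos 6: F: hit
pos 7: Q: hit
pos 8: X: hit
pos 9: F: hit
pos 10: X: hit
pos 11: N: miss, frames {Q,F,X,N}
pos 12: K: miss, evict Q, frames {F,X,N,K}
pos 13: X: hit
pos 14: Q: miss, evict F, frames {N,K,X,Q}
At position 14, page F is evicted.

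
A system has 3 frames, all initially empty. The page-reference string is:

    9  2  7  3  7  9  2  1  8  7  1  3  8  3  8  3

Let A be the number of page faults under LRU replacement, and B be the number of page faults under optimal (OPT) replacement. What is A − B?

Under LRU: F F F F . F F F F F . F F . . . → 11 faults.
Under OPT: F F F F . . F F F . . F . . . . → 8 faults.
A − B = 11 − 8 = 3.

3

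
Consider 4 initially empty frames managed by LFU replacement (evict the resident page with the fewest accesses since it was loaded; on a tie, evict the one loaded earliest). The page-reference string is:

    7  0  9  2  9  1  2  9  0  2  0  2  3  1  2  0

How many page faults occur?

7: miss, frames [7]
0: miss, frames [7, 0]
9: miss, frames [7, 0, 9]
2: miss, frames [7, 0, 9, 2]
9: hit
1: miss, evict 7, frames [0, 9, 2, 1]
2: hit
9: hit
0: hit
2: hit
0: hit
2: hit
3: miss, evict 1, frames [0, 9, 2, 3]
1: miss, evict 3, frames [0, 9, 2, 1]
2: hit
0: hit
Page faults: 7.

7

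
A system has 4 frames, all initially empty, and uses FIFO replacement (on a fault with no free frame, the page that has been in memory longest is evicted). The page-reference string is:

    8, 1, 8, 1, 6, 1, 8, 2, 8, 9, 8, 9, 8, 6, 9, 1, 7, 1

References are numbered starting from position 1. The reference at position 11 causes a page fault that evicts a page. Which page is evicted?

1

pos 1: 8 → fault, frames (8)
pos 2: 1 → fault, frames (8 1)
pos 3: 8 → hit
pos 4: 1 → hit
pos 5: 6 → fault, frames (8 1 6)
pos 6: 1 → hit
pos 7: 8 → hit
pos 8: 2 → fault, frames (8 1 6 2)
pos 9: 8 → hit
pos 10: 9 → fault, evict 8, frames (1 6 2 9)
pos 11: 8 → fault, evict 1, frames (6 2 9 8)
At position 11, page 1 is evicted.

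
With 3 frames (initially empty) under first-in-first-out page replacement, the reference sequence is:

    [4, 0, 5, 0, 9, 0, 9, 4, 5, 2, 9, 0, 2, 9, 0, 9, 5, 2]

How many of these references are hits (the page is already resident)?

8

4 -> miss, frames {4}
0 -> miss, frames {4,0}
5 -> miss, frames {4,0,5}
0 -> hit
9 -> miss, evict 4, frames {0,5,9}
0 -> hit
9 -> hit
4 -> miss, evict 0, frames {5,9,4}
5 -> hit
2 -> miss, evict 5, frames {9,4,2}
9 -> hit
0 -> miss, evict 9, frames {4,2,0}
2 -> hit
9 -> miss, evict 4, frames {2,0,9}
0 -> hit
9 -> hit
5 -> miss, evict 2, frames {0,9,5}
2 -> miss, evict 0, frames {9,5,2}
Hits: 8.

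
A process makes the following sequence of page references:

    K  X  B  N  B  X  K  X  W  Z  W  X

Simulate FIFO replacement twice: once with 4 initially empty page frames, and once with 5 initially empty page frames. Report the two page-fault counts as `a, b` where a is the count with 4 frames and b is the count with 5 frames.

7, 6

4 frames: F F F F . . . . F F . F → 7 faults.
5 frames: F F F F . . . . F F . . → 6 faults.
6 < 7: adding a frame reduced faults, as is typical.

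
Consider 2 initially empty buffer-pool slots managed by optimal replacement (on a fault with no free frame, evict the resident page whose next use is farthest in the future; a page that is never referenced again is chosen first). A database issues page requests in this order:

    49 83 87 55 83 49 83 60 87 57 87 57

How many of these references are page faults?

8

49: miss, frames {49}
83: miss, frames {49,83}
87: miss, evict 49, frames {83,87}
55: miss, evict 87, frames {83,55}
83: hit
49: miss, evict 55, frames {83,49}
83: hit
60: miss, evict 49, frames {83,60}
87: miss, evict 60, frames {83,87}
57: miss, evict 83, frames {87,57}
87: hit
57: hit
Page faults: 8.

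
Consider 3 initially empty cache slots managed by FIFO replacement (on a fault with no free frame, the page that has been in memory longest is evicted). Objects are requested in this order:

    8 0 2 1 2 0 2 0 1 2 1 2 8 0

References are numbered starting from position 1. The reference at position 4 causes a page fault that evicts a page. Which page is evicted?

8

pos 1: 8: miss, frames (8)
pos 2: 0: miss, frames (8 0)
pos 3: 2: miss, frames (8 0 2)
pos 4: 1: miss, evict 8, frames (0 2 1)
At position 4, page 8 is evicted.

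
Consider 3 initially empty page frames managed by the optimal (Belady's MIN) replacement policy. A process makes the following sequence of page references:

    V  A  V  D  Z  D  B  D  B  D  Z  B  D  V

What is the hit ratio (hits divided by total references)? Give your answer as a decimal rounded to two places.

V: miss, frames {V}
A: miss, frames {V,A}
V: hit
D: miss, frames {V,A,D}
Z: miss, evict A, frames {V,D,Z}
D: hit
B: miss, evict V, frames {D,Z,B}
D: hit
B: hit
D: hit
Z: hit
B: hit
D: hit
V: miss, evict B, frames {D,Z,V}
Hits: 8 of 14 references → 8/14 = 0.5714.

0.57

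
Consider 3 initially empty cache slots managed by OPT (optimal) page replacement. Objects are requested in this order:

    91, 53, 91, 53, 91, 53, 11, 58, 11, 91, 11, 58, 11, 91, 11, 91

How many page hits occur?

91: fault, frames [91]
53: fault, frames [91, 53]
91: hit
53: hit
91: hit
53: hit
11: fault, frames [91, 53, 11]
58: fault, evict 53, frames [91, 11, 58]
11: hit
91: hit
11: hit
58: hit
11: hit
91: hit
11: hit
91: hit
Hits: 12.

12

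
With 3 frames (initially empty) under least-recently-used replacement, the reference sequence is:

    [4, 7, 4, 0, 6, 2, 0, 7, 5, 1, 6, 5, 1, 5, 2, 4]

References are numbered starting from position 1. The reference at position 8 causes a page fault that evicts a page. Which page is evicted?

pos 1: 4: fault, frames [4]
pos 2: 7: fault, frames [4, 7]
pos 3: 4: hit
pos 4: 0: fault, frames [7, 4, 0]
pos 5: 6: fault, evict 7, frames [4, 0, 6]
pos 6: 2: fault, evict 4, frames [0, 6, 2]
pos 7: 0: hit
pos 8: 7: fault, evict 6, frames [2, 0, 7]
At position 8, page 6 is evicted.

6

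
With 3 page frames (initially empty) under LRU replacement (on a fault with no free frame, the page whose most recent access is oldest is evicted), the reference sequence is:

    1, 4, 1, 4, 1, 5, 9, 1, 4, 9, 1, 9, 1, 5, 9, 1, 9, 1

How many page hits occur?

12

1: fault, frames (1)
4: fault, frames (1 4)
1: hit
4: hit
1: hit
5: fault, frames (4 1 5)
9: fault, evict 4, frames (1 5 9)
1: hit
4: fault, evict 5, frames (9 1 4)
9: hit
1: hit
9: hit
1: hit
5: fault, evict 4, frames (9 1 5)
9: hit
1: hit
9: hit
1: hit
Hits: 12.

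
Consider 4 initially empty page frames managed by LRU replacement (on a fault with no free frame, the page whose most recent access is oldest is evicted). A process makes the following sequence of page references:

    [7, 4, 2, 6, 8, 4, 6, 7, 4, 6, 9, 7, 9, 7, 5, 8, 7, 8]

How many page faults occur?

7 → fault, frames (7)
4 → fault, frames (7 4)
2 → fault, frames (7 4 2)
6 → fault, frames (7 4 2 6)
8 → fault, evict 7, frames (4 2 6 8)
4 → hit
6 → hit
7 → fault, evict 2, frames (8 4 6 7)
4 → hit
6 → hit
9 → fault, evict 8, frames (7 4 6 9)
7 → hit
9 → hit
7 → hit
5 → fault, evict 4, frames (6 9 7 5)
8 → fault, evict 6, frames (9 7 5 8)
7 → hit
8 → hit
Page faults: 9.

9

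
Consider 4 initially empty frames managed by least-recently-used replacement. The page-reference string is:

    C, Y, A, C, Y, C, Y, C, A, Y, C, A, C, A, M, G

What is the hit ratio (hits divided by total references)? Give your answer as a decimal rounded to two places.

0.69

C -> fault, frames (C)
Y -> fault, frames (C Y)
A -> fault, frames (C Y A)
C -> hit
Y -> hit
C -> hit
Y -> hit
C -> hit
A -> hit
Y -> hit
C -> hit
A -> hit
C -> hit
A -> hit
M -> fault, frames (Y C A M)
G -> fault, evict Y, frames (C A M G)
Hits: 11 of 16 references → 11/16 = 0.6875.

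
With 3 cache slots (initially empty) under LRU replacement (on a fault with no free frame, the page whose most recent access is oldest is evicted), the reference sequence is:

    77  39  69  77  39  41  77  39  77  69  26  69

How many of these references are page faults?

6

77: fault, frames [77]
39: fault, frames [77, 39]
69: fault, frames [77, 39, 69]
77: hit
39: hit
41: fault, evict 69, frames [77, 39, 41]
77: hit
39: hit
77: hit
69: fault, evict 41, frames [39, 77, 69]
26: fault, evict 39, frames [77, 69, 26]
69: hit
Page faults: 6.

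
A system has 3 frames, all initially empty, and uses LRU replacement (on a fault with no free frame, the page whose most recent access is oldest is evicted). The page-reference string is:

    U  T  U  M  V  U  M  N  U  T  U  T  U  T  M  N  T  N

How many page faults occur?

U → fault, frames {U}
T → fault, frames {U,T}
U → hit
M → fault, frames {T,U,M}
V → fault, evict T, frames {U,M,V}
U → hit
M → hit
N → fault, evict V, frames {U,M,N}
U → hit
T → fault, evict M, frames {N,U,T}
U → hit
T → hit
U → hit
T → hit
M → fault, evict N, frames {U,T,M}
N → fault, evict U, frames {T,M,N}
T → hit
N → hit
Page faults: 8.

8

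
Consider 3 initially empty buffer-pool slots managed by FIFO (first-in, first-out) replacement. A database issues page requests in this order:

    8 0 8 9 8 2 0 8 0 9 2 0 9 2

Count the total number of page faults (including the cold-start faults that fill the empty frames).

8 -> miss, frames [8]
0 -> miss, frames [8, 0]
8 -> hit
9 -> miss, frames [8, 0, 9]
8 -> hit
2 -> miss, evict 8, frames [0, 9, 2]
0 -> hit
8 -> miss, evict 0, frames [9, 2, 8]
0 -> miss, evict 9, frames [2, 8, 0]
9 -> miss, evict 2, frames [8, 0, 9]
2 -> miss, evict 8, frames [0, 9, 2]
0 -> hit
9 -> hit
2 -> hit
Page faults: 8.

8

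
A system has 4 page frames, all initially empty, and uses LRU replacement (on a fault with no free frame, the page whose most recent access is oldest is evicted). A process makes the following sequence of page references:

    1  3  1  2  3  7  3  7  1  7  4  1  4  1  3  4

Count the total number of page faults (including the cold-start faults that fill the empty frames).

5

1 → fault, frames (1)
3 → fault, frames (1 3)
1 → hit
2 → fault, frames (3 1 2)
3 → hit
7 → fault, frames (1 2 3 7)
3 → hit
7 → hit
1 → hit
7 → hit
4 → fault, evict 2, frames (3 1 7 4)
1 → hit
4 → hit
1 → hit
3 → hit
4 → hit
Page faults: 5.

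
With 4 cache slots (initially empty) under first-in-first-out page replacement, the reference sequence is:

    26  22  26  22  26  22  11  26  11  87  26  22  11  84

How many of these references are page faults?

26 → miss, frames [26]
22 → miss, frames [26, 22]
26 → hit
22 → hit
26 → hit
22 → hit
11 → miss, frames [26, 22, 11]
26 → hit
11 → hit
87 → miss, frames [26, 22, 11, 87]
26 → hit
22 → hit
11 → hit
84 → miss, evict 26, frames [22, 11, 87, 84]
Page faults: 5.

5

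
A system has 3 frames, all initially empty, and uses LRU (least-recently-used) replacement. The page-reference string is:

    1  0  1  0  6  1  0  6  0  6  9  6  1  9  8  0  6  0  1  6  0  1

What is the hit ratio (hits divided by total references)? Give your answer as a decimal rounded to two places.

1: miss, frames {1}
0: miss, frames {1,0}
1: hit
0: hit
6: miss, frames {1,0,6}
1: hit
0: hit
6: hit
0: hit
6: hit
9: miss, evict 1, frames {0,6,9}
6: hit
1: miss, evict 0, frames {9,6,1}
9: hit
8: miss, evict 6, frames {1,9,8}
0: miss, evict 1, frames {9,8,0}
6: miss, evict 9, frames {8,0,6}
0: hit
1: miss, evict 8, frames {6,0,1}
6: hit
0: hit
1: hit
Hits: 13 of 22 references → 13/22 = 0.5909.

0.59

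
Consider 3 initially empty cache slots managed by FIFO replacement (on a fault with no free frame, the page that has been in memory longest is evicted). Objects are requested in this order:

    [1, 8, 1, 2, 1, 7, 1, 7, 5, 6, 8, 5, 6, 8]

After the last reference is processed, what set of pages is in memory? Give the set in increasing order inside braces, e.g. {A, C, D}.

{5, 6, 8}

1 → fault, frames {1}
8 → fault, frames {1,8}
1 → hit
2 → fault, frames {1,8,2}
1 → hit
7 → fault, evict 1, frames {8,2,7}
1 → fault, evict 8, frames {2,7,1}
7 → hit
5 → fault, evict 2, frames {7,1,5}
6 → fault, evict 7, frames {1,5,6}
8 → fault, evict 1, frames {5,6,8}
5 → hit
6 → hit
8 → hit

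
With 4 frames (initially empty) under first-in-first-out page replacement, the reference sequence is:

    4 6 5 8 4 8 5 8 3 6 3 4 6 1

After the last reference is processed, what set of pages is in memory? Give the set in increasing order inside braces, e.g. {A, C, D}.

{1, 3, 4, 6}

4 → miss, frames {4}
6 → miss, frames {4,6}
5 → miss, frames {4,6,5}
8 → miss, frames {4,6,5,8}
4 → hit
8 → hit
5 → hit
8 → hit
3 → miss, evict 4, frames {6,5,8,3}
6 → hit
3 → hit
4 → miss, evict 6, frames {5,8,3,4}
6 → miss, evict 5, frames {8,3,4,6}
1 → miss, evict 8, frames {3,4,6,1}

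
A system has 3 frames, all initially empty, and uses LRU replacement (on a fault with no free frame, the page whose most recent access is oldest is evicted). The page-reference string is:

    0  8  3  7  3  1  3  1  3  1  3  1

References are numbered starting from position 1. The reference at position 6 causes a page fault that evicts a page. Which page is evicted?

8

pos 1: 0 → fault, frames [0]
pos 2: 8 → fault, frames [0, 8]
pos 3: 3 → fault, frames [0, 8, 3]
pos 4: 7 → fault, evict 0, frames [8, 3, 7]
pos 5: 3 → hit
pos 6: 1 → fault, evict 8, frames [7, 3, 1]
At position 6, page 8 is evicted.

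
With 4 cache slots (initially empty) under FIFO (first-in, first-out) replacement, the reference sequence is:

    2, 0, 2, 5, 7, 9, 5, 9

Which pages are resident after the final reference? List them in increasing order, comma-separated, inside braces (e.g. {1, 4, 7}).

{0, 5, 7, 9}

2 → fault, frames (2)
0 → fault, frames (2 0)
2 → hit
5 → fault, frames (2 0 5)
7 → fault, frames (2 0 5 7)
9 → fault, evict 2, frames (0 5 7 9)
5 → hit
9 → hit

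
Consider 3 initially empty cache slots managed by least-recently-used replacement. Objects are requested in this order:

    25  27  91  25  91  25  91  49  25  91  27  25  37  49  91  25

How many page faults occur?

25 -> fault, frames (25)
27 -> fault, frames (25 27)
91 -> fault, frames (25 27 91)
25 -> hit
91 -> hit
25 -> hit
91 -> hit
49 -> fault, evict 27, frames (25 91 49)
25 -> hit
91 -> hit
27 -> fault, evict 49, frames (25 91 27)
25 -> hit
37 -> fault, evict 91, frames (27 25 37)
49 -> fault, evict 27, frames (25 37 49)
91 -> fault, evict 25, frames (37 49 91)
25 -> fault, evict 37, frames (49 91 25)
Page faults: 9.

9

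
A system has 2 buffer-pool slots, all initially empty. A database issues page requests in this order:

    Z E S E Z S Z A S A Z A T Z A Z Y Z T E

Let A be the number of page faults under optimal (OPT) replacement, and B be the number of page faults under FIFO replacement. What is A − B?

-4

Under OPT: F F F . F . . F . . F . F . F . F . F F → 11 faults.
Under FIFO: F F F . F . . F F . F F F F F . F F F F → 15 faults.
A − B = 11 − 15 = -4.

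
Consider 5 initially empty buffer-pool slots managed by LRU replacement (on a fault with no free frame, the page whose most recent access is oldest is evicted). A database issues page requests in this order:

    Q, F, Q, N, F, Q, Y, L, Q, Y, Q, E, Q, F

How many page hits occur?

8

Q -> fault, frames [Q]
F -> fault, frames [Q, F]
Q -> hit
N -> fault, frames [F, Q, N]
F -> hit
Q -> hit
Y -> fault, frames [N, F, Q, Y]
L -> fault, frames [N, F, Q, Y, L]
Q -> hit
Y -> hit
Q -> hit
E -> fault, evict N, frames [F, L, Y, Q, E]
Q -> hit
F -> hit
Hits: 8.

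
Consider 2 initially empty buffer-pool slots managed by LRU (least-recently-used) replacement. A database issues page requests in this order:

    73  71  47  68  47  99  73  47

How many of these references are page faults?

73 → miss, frames [73]
71 → miss, frames [73, 71]
47 → miss, evict 73, frames [71, 47]
68 → miss, evict 71, frames [47, 68]
47 → hit
99 → miss, evict 68, frames [47, 99]
73 → miss, evict 47, frames [99, 73]
47 → miss, evict 99, frames [73, 47]
Page faults: 7.

7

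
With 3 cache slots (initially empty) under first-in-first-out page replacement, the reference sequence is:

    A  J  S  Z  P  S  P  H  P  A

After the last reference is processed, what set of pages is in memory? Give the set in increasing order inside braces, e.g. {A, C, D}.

A → miss, frames [A]
J → miss, frames [A, J]
S → miss, frames [A, J, S]
Z → miss, evict A, frames [J, S, Z]
P → miss, evict J, frames [S, Z, P]
S → hit
P → hit
H → miss, evict S, frames [Z, P, H]
P → hit
A → miss, evict Z, frames [P, H, A]

{A, H, P}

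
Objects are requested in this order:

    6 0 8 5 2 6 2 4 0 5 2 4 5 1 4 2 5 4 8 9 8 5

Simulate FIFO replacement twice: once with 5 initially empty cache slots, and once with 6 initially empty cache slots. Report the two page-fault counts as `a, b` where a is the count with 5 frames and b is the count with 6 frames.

5 frames: F F F F F . . F . . . . . F . . . . . F F F → 10 faults.
6 frames: F F F F F . . F . . . . . F . . . . . F . . → 8 faults.
8 < 10: adding a frame reduced faults, as is typical.

10, 8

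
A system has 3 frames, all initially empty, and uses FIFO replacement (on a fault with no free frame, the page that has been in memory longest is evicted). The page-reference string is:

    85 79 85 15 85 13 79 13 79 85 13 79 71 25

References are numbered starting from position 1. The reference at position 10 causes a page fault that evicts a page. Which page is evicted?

79

pos 1: 85 -> miss, frames (85)
pos 2: 79 -> miss, frames (85 79)
pos 3: 85 -> hit
pos 4: 15 -> miss, frames (85 79 15)
pos 5: 85 -> hit
pos 6: 13 -> miss, evict 85, frames (79 15 13)
pos 7: 79 -> hit
pos 8: 13 -> hit
pos 9: 79 -> hit
pos 10: 85 -> miss, evict 79, frames (15 13 85)
At position 10, page 79 is evicted.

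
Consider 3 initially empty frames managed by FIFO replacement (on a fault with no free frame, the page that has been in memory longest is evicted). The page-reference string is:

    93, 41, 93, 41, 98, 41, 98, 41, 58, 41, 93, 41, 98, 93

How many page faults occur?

7

93 -> fault, frames {93}
41 -> fault, frames {93,41}
93 -> hit
41 -> hit
98 -> fault, frames {93,41,98}
41 -> hit
98 -> hit
41 -> hit
58 -> fault, evict 93, frames {41,98,58}
41 -> hit
93 -> fault, evict 41, frames {98,58,93}
41 -> fault, evict 98, frames {58,93,41}
98 -> fault, evict 58, frames {93,41,98}
93 -> hit
Page faults: 7.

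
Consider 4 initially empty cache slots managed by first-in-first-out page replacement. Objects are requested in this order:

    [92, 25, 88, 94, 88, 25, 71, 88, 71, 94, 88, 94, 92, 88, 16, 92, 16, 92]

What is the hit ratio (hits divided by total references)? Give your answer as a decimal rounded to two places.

92 -> miss, frames [92]
25 -> miss, frames [92, 25]
88 -> miss, frames [92, 25, 88]
94 -> miss, frames [92, 25, 88, 94]
88 -> hit
25 -> hit
71 -> miss, evict 92, frames [25, 88, 94, 71]
88 -> hit
71 -> hit
94 -> hit
88 -> hit
94 -> hit
92 -> miss, evict 25, frames [88, 94, 71, 92]
88 -> hit
16 -> miss, evict 88, frames [94, 71, 92, 16]
92 -> hit
16 -> hit
92 -> hit
Hits: 11 of 18 references → 11/18 = 0.6111.

0.61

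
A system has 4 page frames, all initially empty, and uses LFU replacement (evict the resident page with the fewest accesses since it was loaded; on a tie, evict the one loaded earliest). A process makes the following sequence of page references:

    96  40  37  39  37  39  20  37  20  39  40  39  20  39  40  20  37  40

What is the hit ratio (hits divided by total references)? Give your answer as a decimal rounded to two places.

96 -> miss, frames {96}
40 -> miss, frames {96,40}
37 -> miss, frames {96,40,37}
39 -> miss, frames {96,40,37,39}
37 -> hit
39 -> hit
20 -> miss, evict 96, frames {40,37,39,20}
37 -> hit
20 -> hit
39 -> hit
40 -> hit
39 -> hit
20 -> hit
39 -> hit
40 -> hit
20 -> hit
37 -> hit
40 -> hit
Hits: 13 of 18 references → 13/18 = 0.7222.

0.72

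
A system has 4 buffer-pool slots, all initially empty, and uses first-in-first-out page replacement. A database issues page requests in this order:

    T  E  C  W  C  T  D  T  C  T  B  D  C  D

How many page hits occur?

6

T → miss, frames {T}
E → miss, frames {T,E}
C → miss, frames {T,E,C}
W → miss, frames {T,E,C,W}
C → hit
T → hit
D → miss, evict T, frames {E,C,W,D}
T → miss, evict E, frames {C,W,D,T}
C → hit
T → hit
B → miss, evict C, frames {W,D,T,B}
D → hit
C → miss, evict W, frames {D,T,B,C}
D → hit
Hits: 6.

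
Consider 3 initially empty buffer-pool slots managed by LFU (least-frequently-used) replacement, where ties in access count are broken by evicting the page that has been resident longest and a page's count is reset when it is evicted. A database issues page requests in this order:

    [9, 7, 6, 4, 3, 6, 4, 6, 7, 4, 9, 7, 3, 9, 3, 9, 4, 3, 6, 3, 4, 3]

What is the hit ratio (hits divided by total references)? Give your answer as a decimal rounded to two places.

9: fault, frames [9]
7: fault, frames [9, 7]
6: fault, frames [9, 7, 6]
4: fault, evict 9, frames [7, 6, 4]
3: fault, evict 7, frames [6, 4, 3]
6: hit
4: hit
6: hit
7: fault, evict 3, frames [6, 4, 7]
4: hit
9: fault, evict 7, frames [6, 4, 9]
7: fault, evict 9, frames [6, 4, 7]
3: fault, evict 7, frames [6, 4, 3]
9: fault, evict 3, frames [6, 4, 9]
3: fault, evict 9, frames [6, 4, 3]
9: fault, evict 3, frames [6, 4, 9]
4: hit
3: fault, evict 9, frames [6, 4, 3]
6: hit
3: hit
4: hit
3: hit
Hits: 9 of 22 references → 9/22 = 0.4091.

0.41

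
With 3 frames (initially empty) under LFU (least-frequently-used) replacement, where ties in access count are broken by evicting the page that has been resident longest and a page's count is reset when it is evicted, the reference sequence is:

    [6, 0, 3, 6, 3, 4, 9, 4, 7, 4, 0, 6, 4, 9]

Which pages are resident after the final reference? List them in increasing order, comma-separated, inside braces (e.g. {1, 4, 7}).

6 -> fault, frames (6)
0 -> fault, frames (6 0)
3 -> fault, frames (6 0 3)
6 -> hit
3 -> hit
4 -> fault, evict 0, frames (6 3 4)
9 -> fault, evict 4, frames (6 3 9)
4 -> fault, evict 9, frames (6 3 4)
7 -> fault, evict 4, frames (6 3 7)
4 -> fault, evict 7, frames (6 3 4)
0 -> fault, evict 4, frames (6 3 0)
6 -> hit
4 -> fault, evict 0, frames (6 3 4)
9 -> fault, evict 4, frames (6 3 9)

{3, 6, 9}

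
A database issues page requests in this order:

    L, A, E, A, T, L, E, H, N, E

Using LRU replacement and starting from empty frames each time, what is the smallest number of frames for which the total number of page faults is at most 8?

f=1: 10 faults
f=2: 9 faults
f=3: 8 faults
f=4: 6 faults
f=5: 6 faults
f=6: 6 faults
Smallest f with faults ≤ 8 is 3.

3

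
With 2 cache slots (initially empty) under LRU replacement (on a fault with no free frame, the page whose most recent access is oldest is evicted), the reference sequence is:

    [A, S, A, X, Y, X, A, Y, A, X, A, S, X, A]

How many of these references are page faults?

A -> fault, frames [A]
S -> fault, frames [A, S]
A -> hit
X -> fault, evict S, frames [A, X]
Y -> fault, evict A, frames [X, Y]
X -> hit
A -> fault, evict Y, frames [X, A]
Y -> fault, evict X, frames [A, Y]
A -> hit
X -> fault, evict Y, frames [A, X]
A -> hit
S -> fault, evict X, frames [A, S]
X -> fault, evict A, frames [S, X]
A -> fault, evict S, frames [X, A]
Page faults: 10.

10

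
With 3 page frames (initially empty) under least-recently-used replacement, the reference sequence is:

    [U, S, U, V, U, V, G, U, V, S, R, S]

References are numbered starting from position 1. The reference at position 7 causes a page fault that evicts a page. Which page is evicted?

pos 1: U → miss, frames {U}
pos 2: S → miss, frames {U,S}
pos 3: U → hit
pos 4: V → miss, frames {S,U,V}
pos 5: U → hit
pos 6: V → hit
pos 7: G → miss, evict S, frames {U,V,G}
At position 7, page S is evicted.

S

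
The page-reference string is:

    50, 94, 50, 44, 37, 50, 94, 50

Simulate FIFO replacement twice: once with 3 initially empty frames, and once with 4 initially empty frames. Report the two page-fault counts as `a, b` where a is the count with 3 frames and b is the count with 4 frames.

3 frames: F F . F F F F . → 6 faults.
4 frames: F F . F F . . . → 4 faults.
4 < 6: adding a frame reduced faults, as is typical.

6, 4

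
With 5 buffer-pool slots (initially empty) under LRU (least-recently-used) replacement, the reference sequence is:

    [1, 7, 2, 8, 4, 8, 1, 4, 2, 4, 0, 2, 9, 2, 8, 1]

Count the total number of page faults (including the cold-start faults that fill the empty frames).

9

1 -> miss, frames (1)
7 -> miss, frames (1 7)
2 -> miss, frames (1 7 2)
8 -> miss, frames (1 7 2 8)
4 -> miss, frames (1 7 2 8 4)
8 -> hit
1 -> hit
4 -> hit
2 -> hit
4 -> hit
0 -> miss, evict 7, frames (8 1 2 4 0)
2 -> hit
9 -> miss, evict 8, frames (1 4 0 2 9)
2 -> hit
8 -> miss, evict 1, frames (4 0 9 2 8)
1 -> miss, evict 4, frames (0 9 2 8 1)
Page faults: 9.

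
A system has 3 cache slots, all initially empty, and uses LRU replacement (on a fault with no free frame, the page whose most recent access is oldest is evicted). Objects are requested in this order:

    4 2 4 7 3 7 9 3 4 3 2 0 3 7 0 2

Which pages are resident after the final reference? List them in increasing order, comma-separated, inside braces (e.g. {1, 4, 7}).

{0, 2, 7}

4 -> miss, frames (4)
2 -> miss, frames (4 2)
4 -> hit
7 -> miss, frames (2 4 7)
3 -> miss, evict 2, frames (4 7 3)
7 -> hit
9 -> miss, evict 4, frames (3 7 9)
3 -> hit
4 -> miss, evict 7, frames (9 3 4)
3 -> hit
2 -> miss, evict 9, frames (4 3 2)
0 -> miss, evict 4, frames (3 2 0)
3 -> hit
7 -> miss, evict 2, frames (0 3 7)
0 -> hit
2 -> miss, evict 3, frames (7 0 2)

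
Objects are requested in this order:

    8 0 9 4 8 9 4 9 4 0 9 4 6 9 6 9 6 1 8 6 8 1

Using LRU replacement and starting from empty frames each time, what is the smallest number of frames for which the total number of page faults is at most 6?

f=1: 22 faults
f=2: 16 faults
f=3: 9 faults
f=4: 7 faults
f=5: 7 faults
f=6: 6 faults
Smallest f with faults ≤ 6 is 6.

6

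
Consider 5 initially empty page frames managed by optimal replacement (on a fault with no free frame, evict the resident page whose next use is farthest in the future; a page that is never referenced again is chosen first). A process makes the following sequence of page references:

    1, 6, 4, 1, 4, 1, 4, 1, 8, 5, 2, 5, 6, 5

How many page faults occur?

1 -> fault, frames [1]
6 -> fault, frames [1, 6]
4 -> fault, frames [1, 6, 4]
1 -> hit
4 -> hit
1 -> hit
4 -> hit
1 -> hit
8 -> fault, frames [1, 6, 4, 8]
5 -> fault, frames [1, 6, 4, 8, 5]
2 -> fault, evict 8, frames [1, 6, 4, 5, 2]
5 -> hit
6 -> hit
5 -> hit
Page faults: 6.

6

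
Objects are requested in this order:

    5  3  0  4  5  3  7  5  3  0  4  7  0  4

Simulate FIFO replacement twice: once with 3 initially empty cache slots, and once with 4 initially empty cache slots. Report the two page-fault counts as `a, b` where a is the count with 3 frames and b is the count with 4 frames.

9, 10

3 frames: F F F F F F F . . F F . . . → 9 faults.
4 frames: F F F F . . F F F F F F . . → 10 faults.
10 > 9: adding a frame increased faults — Belady's anomaly.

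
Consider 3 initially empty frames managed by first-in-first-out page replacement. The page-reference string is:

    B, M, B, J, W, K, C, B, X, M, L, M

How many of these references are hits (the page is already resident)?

2

B -> fault, frames (B)
M -> fault, frames (B M)
B -> hit
J -> fault, frames (B M J)
W -> fault, evict B, frames (M J W)
K -> fault, evict M, frames (J W K)
C -> fault, evict J, frames (W K C)
B -> fault, evict W, frames (K C B)
X -> fault, evict K, frames (C B X)
M -> fault, evict C, frames (B X M)
L -> fault, evict B, frames (X M L)
M -> hit
Hits: 2.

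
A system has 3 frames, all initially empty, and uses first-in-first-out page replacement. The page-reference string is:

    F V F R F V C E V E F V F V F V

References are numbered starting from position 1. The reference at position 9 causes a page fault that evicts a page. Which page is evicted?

R

pos 1: F: fault, frames {F}
pos 2: V: fault, frames {F,V}
pos 3: F: hit
pos 4: R: fault, frames {F,V,R}
pos 5: F: hit
pos 6: V: hit
pos 7: C: fault, evict F, frames {V,R,C}
pos 8: E: fault, evict V, frames {R,C,E}
pos 9: V: fault, evict R, frames {C,E,V}
At position 9, page R is evicted.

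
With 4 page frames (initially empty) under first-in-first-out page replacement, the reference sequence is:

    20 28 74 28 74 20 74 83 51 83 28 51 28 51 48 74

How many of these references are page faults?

20 → miss, frames (20)
28 → miss, frames (20 28)
74 → miss, frames (20 28 74)
28 → hit
74 → hit
20 → hit
74 → hit
83 → miss, frames (20 28 74 83)
51 → miss, evict 20, frames (28 74 83 51)
83 → hit
28 → hit
51 → hit
28 → hit
51 → hit
48 → miss, evict 28, frames (74 83 51 48)
74 → hit
Page faults: 6.

6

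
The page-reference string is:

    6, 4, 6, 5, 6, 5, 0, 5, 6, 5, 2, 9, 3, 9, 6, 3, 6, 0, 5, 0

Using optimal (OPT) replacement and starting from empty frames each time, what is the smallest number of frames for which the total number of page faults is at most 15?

f=1: 20 faults
f=2: 11 faults
f=3: 9 faults
f=4: 8 faults
f=5: 7 faults
f=6: 7 faults
f=7: 7 faults
Smallest f with faults ≤ 15 is 2.

2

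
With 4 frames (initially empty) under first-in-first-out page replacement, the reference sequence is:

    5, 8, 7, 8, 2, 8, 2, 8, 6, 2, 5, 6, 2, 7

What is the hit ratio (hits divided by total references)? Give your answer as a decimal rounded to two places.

5: miss, frames (5)
8: miss, frames (5 8)
7: miss, frames (5 8 7)
8: hit
2: miss, frames (5 8 7 2)
8: hit
2: hit
8: hit
6: miss, evict 5, frames (8 7 2 6)
2: hit
5: miss, evict 8, frames (7 2 6 5)
6: hit
2: hit
7: hit
Hits: 8 of 14 references → 8/14 = 0.5714.

0.57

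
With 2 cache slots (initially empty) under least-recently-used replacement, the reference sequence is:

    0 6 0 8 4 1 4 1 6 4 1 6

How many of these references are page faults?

9

0 -> fault, frames [0]
6 -> fault, frames [0, 6]
0 -> hit
8 -> fault, evict 6, frames [0, 8]
4 -> fault, evict 0, frames [8, 4]
1 -> fault, evict 8, frames [4, 1]
4 -> hit
1 -> hit
6 -> fault, evict 4, frames [1, 6]
4 -> fault, evict 1, frames [6, 4]
1 -> fault, evict 6, frames [4, 1]
6 -> fault, evict 4, frames [1, 6]
Page faults: 9.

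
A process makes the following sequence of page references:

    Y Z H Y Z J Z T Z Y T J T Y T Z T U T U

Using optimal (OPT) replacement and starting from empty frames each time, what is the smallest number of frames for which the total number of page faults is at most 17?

f=1: 20 faults
f=2: 11 faults
f=3: 8 faults
f=4: 6 faults
f=5: 6 faults
f=6: 6 faults
Smallest f with faults ≤ 17 is 2.

2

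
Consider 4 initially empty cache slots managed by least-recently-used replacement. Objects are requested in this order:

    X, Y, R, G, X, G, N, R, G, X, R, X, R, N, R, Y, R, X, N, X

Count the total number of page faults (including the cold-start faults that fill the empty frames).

X: fault, frames {X}
Y: fault, frames {X,Y}
R: fault, frames {X,Y,R}
G: fault, frames {X,Y,R,G}
X: hit
G: hit
N: fault, evict Y, frames {R,X,G,N}
R: hit
G: hit
X: hit
R: hit
X: hit
R: hit
N: hit
R: hit
Y: fault, evict G, frames {X,N,R,Y}
R: hit
X: hit
N: hit
X: hit
Page faults: 6.

6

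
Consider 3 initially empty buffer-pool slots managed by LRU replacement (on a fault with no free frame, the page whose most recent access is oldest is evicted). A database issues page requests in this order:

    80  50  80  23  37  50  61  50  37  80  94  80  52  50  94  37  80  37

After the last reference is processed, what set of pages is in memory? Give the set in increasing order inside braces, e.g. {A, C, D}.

{37, 80, 94}

80: miss, frames (80)
50: miss, frames (80 50)
80: hit
23: miss, frames (50 80 23)
37: miss, evict 50, frames (80 23 37)
50: miss, evict 80, frames (23 37 50)
61: miss, evict 23, frames (37 50 61)
50: hit
37: hit
80: miss, evict 61, frames (50 37 80)
94: miss, evict 50, frames (37 80 94)
80: hit
52: miss, evict 37, frames (94 80 52)
50: miss, evict 94, frames (80 52 50)
94: miss, evict 80, frames (52 50 94)
37: miss, evict 52, frames (50 94 37)
80: miss, evict 50, frames (94 37 80)
37: hit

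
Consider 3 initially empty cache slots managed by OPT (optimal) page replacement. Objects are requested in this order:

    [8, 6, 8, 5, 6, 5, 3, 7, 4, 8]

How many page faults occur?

8 -> fault, frames {8}
6 -> fault, frames {8,6}
8 -> hit
5 -> fault, frames {8,6,5}
6 -> hit
5 -> hit
3 -> fault, evict 5, frames {8,6,3}
7 -> fault, evict 3, frames {8,6,7}
4 -> fault, evict 7, frames {8,6,4}
8 -> hit
Page faults: 6.

6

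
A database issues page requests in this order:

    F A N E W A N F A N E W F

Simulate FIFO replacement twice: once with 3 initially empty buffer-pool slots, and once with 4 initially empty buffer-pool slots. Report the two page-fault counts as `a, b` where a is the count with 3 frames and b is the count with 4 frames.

3 frames: F F F F F F F F . . F F . → 10 faults.
4 frames: F F F F F . . F F F F F F → 11 faults.
11 > 10: adding a frame increased faults — Belady's anomaly.

10, 11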